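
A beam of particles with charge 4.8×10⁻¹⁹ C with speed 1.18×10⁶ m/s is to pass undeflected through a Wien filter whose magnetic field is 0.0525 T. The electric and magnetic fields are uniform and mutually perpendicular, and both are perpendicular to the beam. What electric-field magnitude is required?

For straight-line motion qE = qvB, so E = vB.
E = 1.18×10⁶ × 0.0525 = 6.20×10⁴ V/m.

E = 6.20×10⁴ V/m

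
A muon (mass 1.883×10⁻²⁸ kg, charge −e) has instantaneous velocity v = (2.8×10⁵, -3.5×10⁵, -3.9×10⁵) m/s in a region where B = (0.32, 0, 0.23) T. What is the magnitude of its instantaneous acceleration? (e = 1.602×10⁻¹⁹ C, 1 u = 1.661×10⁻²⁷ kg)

v×B = (-8.05×10⁴, -1.89×10⁵, 1.12×10⁵) N/C.
F = q v×B = (−1.602×10⁻¹⁹ C)·(-8.05×10⁴, -1.89×10⁵, 1.12×10⁵) = (1.29×10⁻¹⁴, 3.03×10⁻¹⁴, -1.79×10⁻¹⁴) N.
|a| = |F|/m = 3.751×10⁻¹⁴/1.883×10⁻²⁸ ≈ 1.99×10¹⁴ m/s².

|a| ≈ 1.99×10¹⁴ m/s²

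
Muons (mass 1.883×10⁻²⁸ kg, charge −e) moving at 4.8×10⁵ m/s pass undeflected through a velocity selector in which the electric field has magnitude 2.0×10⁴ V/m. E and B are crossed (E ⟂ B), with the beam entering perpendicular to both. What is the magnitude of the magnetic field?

B = 0.042 T

Balance of forces in the selector: qE = qvB ⇒ B = E/v.
B = 2.0×10⁴/4.8×10⁵ = 0.042 T.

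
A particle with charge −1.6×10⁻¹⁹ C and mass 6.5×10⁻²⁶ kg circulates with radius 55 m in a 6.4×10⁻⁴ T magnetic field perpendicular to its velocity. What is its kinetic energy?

v = |q|Br/m, then KE = ½mv² = (qBr)²/(2m).
v = (1.6×10⁻¹⁹)(6.4×10⁻⁴)(55)/6.5×10⁻²⁶ ≈ 8.665×10⁴ m/s.
KE = ½(6.5×10⁻²⁶)(8.665×10⁴)² ≈ 2.4×10⁻¹⁶ J = 1500 eV.

KE ≈ 1500 eV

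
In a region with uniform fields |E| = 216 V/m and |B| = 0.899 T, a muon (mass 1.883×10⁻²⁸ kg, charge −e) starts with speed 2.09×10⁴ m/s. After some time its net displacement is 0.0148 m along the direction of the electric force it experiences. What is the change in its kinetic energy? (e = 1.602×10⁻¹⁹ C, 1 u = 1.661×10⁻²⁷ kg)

The magnetic force is always ⟂ v and does no work; only the electric force changes KE.
ΔKE = F_E · d = |q|E d = (1.602×10⁻¹⁹)(216)(0.0148) ≈ 5.12×10⁻¹⁹ J.

ΔKE ≈ 5.12×10⁻¹⁹ J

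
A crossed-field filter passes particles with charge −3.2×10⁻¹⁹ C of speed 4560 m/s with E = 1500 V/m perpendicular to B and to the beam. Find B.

B = 0.329 T

Balance of forces in the selector: qE = qvB ⇒ B = E/v.
B = 1500/4560 = 0.329 T.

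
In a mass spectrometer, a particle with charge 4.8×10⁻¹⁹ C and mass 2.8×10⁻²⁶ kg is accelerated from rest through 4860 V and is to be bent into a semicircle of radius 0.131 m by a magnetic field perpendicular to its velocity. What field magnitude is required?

B ≈ 0.182 T

v = √(2|q|V/m) = √(2·4.8×10⁻¹⁹·4860/2.8×10⁻²⁶) ≈ 4.082×10⁵ m/s.
B = mv/(|q|r) = (2.8×10⁻²⁶)(4.082×10⁵)/((4.8×10⁻¹⁹)(0.131)) ≈ 0.182 T.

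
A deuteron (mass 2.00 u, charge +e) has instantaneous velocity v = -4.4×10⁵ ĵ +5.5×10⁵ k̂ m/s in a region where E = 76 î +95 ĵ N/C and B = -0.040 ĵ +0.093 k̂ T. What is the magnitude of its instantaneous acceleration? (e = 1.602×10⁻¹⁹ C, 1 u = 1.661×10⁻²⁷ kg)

|a| ≈ 9.09×10¹¹ m/s²

v×B = (-1.89×10⁴, 0, 0) N/C.
E + v×B = (-1.88×10⁴, 95.0, 0) N/C.
F = q(E + v×B) = (1.602×10⁻¹⁹ C)·(-1.88×10⁴, 95.0, 0) = (-3.02×10⁻¹⁵, 1.52×10⁻¹⁷, 0) N.
|a| = |F|/m = 3.019×10⁻¹⁵/3.322×10⁻²⁷ ≈ 9.09×10¹¹ m/s².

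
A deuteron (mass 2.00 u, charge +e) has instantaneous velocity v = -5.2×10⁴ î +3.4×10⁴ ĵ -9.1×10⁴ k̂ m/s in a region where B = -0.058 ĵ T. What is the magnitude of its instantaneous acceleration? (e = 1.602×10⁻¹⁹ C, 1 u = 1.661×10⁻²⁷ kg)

v×B = (-5280, 0, 3020) N/C.
F = q v×B = (1.602×10⁻¹⁹ C)·(-5280, 0, 3020) = (-8.46×10⁻¹⁶, 0, 4.83×10⁻¹⁶) N.
|a| = |F|/m = 9.738×10⁻¹⁶/3.322×10⁻²⁷ ≈ 2.93×10¹¹ m/s².

|a| ≈ 2.93×10¹¹ m/s²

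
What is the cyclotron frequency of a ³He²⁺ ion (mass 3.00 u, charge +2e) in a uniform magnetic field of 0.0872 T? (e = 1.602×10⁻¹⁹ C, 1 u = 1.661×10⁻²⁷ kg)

f = |q|B/(2πm).
f = (3.204×10⁻¹⁹)(0.0872)/(2π·4.983×10⁻²⁷) ≈ 8.92×10⁵ Hz.

f ≈ 8.92×10⁵ Hz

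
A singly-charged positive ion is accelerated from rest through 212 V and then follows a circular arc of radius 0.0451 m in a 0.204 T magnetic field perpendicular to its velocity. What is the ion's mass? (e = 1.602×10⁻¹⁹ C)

Combine |q|V = ½mv² and r = mv/(|q|B): eliminate v to get m = qB²r²/(2V).
m = (1.602×10⁻¹⁹)(0.204)²(0.0451)²/(2·212) ≈ 3.20×10⁻²⁶ kg.

m ≈ 3.20×10⁻²⁶ kg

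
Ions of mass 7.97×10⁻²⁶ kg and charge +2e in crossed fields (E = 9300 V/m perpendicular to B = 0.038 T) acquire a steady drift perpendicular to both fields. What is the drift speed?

v_d ≈ 2.4×10⁵ m/s

The E×B drift speed is v_d = E/B.
v_d = 9300/0.038 = 2.4×10⁵ m/s.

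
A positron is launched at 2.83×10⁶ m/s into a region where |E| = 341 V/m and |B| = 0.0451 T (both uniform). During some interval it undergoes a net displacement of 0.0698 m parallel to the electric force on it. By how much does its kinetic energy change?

The magnetic force is always ⟂ v and does no work; only the electric force changes KE.
ΔKE = F_E · d = |q|E d = (1.602×10⁻¹⁹)(341)(0.0698) ≈ 3.81×10⁻¹⁸ J.

ΔKE ≈ 3.81×10⁻¹⁸ J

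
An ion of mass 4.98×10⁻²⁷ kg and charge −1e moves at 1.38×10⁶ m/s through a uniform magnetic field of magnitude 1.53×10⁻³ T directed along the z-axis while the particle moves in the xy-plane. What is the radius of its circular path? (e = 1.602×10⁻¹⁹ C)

r ≈ 28.0 m

The magnetic force provides the centripetal force: |q|vB = mv²/r.
r = mv/(|q|B) = (4.98×10⁻²⁷)(1.38×10⁶)/((1.602×10⁻¹⁹)(1.53×10⁻³)) ≈ 28.0 m.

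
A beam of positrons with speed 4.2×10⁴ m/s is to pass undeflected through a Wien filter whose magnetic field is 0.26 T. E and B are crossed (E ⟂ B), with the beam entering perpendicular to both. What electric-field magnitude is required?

For straight-line motion qE = qvB, so E = vB.
E = 4.2×10⁴ × 0.26 = 1.1×10⁴ V/m.

E = 1.1×10⁴ V/m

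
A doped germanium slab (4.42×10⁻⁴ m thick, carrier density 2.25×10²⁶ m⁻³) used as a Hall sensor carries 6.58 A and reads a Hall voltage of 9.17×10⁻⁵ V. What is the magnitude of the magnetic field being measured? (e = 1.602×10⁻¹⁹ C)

B ≈ 0.222 T

From V_H = IB/(n e t), B = V_H n e t / I.
B = (9.17×10⁻⁵)(2.25×10²⁶)(1.602×10⁻¹⁹)(4.42×10⁻⁴)/6.58 ≈ 0.222 T.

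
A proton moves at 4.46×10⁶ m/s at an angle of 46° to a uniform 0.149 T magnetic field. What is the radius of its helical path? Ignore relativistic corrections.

r ≈ 0.225 m

v⊥ = v sinθ = 4.46×10⁶·sin46° ≈ 3.208×10⁶ m/s.
r = m v⊥/(|q|B) = (1.673×10⁻²⁷)(3.208×10⁶)/((1.602×10⁻¹⁹)(0.149)) ≈ 0.225 m.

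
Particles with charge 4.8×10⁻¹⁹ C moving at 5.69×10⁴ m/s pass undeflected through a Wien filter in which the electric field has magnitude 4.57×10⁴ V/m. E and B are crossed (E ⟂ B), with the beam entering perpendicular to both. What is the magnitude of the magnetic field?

Balance of forces in the selector: qE = qvB ⇒ B = E/v.
B = 4.57×10⁴/5.69×10⁴ = 0.803 T.

B = 0.803 T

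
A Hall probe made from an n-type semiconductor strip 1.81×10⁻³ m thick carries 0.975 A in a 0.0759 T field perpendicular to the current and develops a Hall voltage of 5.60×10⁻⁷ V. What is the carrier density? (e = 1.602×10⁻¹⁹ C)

n ≈ 4.56×10²⁶ m⁻³

From V_H = IB/(n e t), n = IB/(V_H e t).
n = (0.975)(0.0759)/((5.60×10⁻⁷)(1.602×10⁻¹⁹)(1.81×10⁻³)) ≈ 4.56×10²⁶ m⁻³.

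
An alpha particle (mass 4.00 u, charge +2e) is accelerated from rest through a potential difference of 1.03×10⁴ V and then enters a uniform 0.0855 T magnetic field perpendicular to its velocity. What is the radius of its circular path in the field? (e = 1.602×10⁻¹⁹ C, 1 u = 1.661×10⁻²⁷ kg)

Acceleration: |q|V = ½mv² ⇒ v = √(2|q|V/m) = √(2·3.204×10⁻¹⁹·1.03×10⁴/6.644×10⁻²⁷) ≈ 9.967×10⁵ m/s.
In the field: r = mv/(|q|B) = (6.644×10⁻²⁷)(9.967×10⁵)/((3.204×10⁻¹⁹)(0.0855)) ≈ 0.242 m.

r ≈ 0.242 m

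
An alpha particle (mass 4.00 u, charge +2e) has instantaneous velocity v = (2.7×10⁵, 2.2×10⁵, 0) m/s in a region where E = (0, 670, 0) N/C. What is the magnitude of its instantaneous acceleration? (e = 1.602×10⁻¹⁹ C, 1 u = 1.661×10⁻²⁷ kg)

Only an electric field acts, so F = qE = (3.204×10⁻¹⁹ C)·(0, 670, 0) = (0, 2.15×10⁻¹⁶, 0) N.
|a| = |F|/m = 2.147×10⁻¹⁶/6.644×10⁻²⁷ ≈ 3.23×10¹⁰ m/s².

|a| ≈ 3.23×10¹⁰ m/s²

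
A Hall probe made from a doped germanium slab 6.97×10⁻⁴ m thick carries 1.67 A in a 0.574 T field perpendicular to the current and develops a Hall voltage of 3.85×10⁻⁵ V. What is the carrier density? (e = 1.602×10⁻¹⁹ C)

n ≈ 2.23×10²⁶ m⁻³

From V_H = IB/(n e t), n = IB/(V_H e t).
n = (1.67)(0.574)/((3.85×10⁻⁵)(1.602×10⁻¹⁹)(6.97×10⁻⁴)) ≈ 2.23×10²⁶ m⁻³.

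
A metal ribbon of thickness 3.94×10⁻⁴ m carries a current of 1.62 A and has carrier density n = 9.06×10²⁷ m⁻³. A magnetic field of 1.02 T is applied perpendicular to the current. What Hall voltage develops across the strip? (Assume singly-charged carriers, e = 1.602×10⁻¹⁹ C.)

V_H ≈ 2.89×10⁻⁶ V

V_H = IB/(n e t).
V_H = (1.62)(1.02)/((9.06×10²⁷)(1.602×10⁻¹⁹)(3.94×10⁻⁴)) ≈ 2.89×10⁻⁶ V.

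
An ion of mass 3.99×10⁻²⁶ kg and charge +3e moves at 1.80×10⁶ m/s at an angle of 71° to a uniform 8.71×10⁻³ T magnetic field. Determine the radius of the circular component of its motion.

r ≈ 16.2 m

v⊥ = v sinθ = 1.80×10⁶·sin71° ≈ 1.702×10⁶ m/s.
r = m v⊥/(|q|B) = (3.99×10⁻²⁶)(1.702×10⁶)/((4.806×10⁻¹⁹)(8.71×10⁻³)) ≈ 16.2 m.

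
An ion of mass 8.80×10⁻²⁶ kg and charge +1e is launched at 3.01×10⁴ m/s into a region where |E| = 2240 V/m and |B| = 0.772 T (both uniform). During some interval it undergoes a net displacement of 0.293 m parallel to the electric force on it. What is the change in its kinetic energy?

The magnetic force is always ⟂ v and does no work; only the electric force changes KE.
ΔKE = F_E · d = |q|E d = (1.602×10⁻¹⁹)(2240)(0.293) ≈ 1.05×10⁻¹⁶ J.

ΔKE ≈ 1.05×10⁻¹⁶ J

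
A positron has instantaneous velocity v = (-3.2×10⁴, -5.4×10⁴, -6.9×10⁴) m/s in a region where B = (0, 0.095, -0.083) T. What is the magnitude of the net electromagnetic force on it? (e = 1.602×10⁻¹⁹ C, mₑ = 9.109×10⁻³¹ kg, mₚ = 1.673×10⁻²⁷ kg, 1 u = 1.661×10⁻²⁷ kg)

|F| ≈ 1.88×10⁻¹⁵ N

v×B = (1.10×10⁴, -2660, -3040) N/C.
F = q v×B = (1.602×10⁻¹⁹ C)·(1.10×10⁴, -2660, -3040) = (1.77×10⁻¹⁵, -4.25×10⁻¹⁶, -4.87×10⁻¹⁶) N.
|F| = 1.88×10⁻¹⁵ N.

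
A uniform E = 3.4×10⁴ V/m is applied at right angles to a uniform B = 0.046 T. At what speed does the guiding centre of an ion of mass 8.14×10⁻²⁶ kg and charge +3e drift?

The E×B drift speed is v_d = E/B.
v_d = 3.4×10⁴/0.046 = 7.4×10⁵ m/s.

v_d ≈ 7.4×10⁵ m/s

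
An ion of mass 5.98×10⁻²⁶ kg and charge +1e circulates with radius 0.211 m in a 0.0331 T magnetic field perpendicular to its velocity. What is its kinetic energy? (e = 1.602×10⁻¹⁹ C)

KE ≈ 1.05×10⁻¹⁷ J

v = |q|Br/m, then KE = ½mv² = (qBr)²/(2m).
v = (1.602×10⁻¹⁹)(0.0331)(0.211)/5.98×10⁻²⁶ ≈ 1.871×10⁴ m/s.
KE = ½(5.98×10⁻²⁶)(1.871×10⁴)² ≈ 1.05×10⁻¹⁷ J.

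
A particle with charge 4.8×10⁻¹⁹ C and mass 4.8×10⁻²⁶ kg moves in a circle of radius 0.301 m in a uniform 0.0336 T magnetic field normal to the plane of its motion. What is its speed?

From |q|vB = mv²/r, v = |q|Br/m.
v = (4.8×10⁻¹⁹)(0.0336)(0.301)/4.8×10⁻²⁶ ≈ 1.01×10⁵ m/s.

v ≈ 1.01×10⁵ m/s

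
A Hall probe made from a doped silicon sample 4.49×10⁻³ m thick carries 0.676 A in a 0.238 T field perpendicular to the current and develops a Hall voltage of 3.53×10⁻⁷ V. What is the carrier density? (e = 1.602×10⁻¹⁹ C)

From V_H = IB/(n e t), n = IB/(V_H e t).
n = (0.676)(0.238)/((3.53×10⁻⁷)(1.602×10⁻¹⁹)(4.49×10⁻³)) ≈ 6.34×10²⁶ m⁻³.

n ≈ 6.34×10²⁶ m⁻³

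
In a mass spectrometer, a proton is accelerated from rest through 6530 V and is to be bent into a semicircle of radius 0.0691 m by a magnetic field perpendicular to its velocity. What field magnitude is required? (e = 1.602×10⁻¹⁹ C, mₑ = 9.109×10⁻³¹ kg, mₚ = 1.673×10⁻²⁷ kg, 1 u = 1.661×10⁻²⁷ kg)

v = √(2|q|V/m) = √(2·1.602×10⁻¹⁹·6530/1.673×10⁻²⁷) ≈ 1.118×10⁶ m/s.
B = mv/(|q|r) = (1.673×10⁻²⁷)(1.118×10⁶)/((1.602×10⁻¹⁹)(0.0691)) ≈ 0.169 T.

B ≈ 0.169 T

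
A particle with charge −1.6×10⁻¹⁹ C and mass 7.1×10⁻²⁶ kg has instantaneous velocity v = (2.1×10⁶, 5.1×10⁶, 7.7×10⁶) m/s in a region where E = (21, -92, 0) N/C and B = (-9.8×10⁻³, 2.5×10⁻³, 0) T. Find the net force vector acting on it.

v×B = (-1.92×10⁴, -7.55×10⁴, 5.52×10⁴) N/C.
E + v×B = (-1.92×10⁴, -7.56×10⁴, 5.52×10⁴) N/C.
F = q(E + v×B) = (−1.6×10⁻¹⁹ C)·(-1.92×10⁴, -7.56×10⁴, 5.52×10⁴) = (3.08×10⁻¹⁵, 1.21×10⁻¹⁴, -8.84×10⁻¹⁵) N.

F ≈ (3.08×10⁻¹⁵, 1.21×10⁻¹⁴, -8.84×10⁻¹⁵) N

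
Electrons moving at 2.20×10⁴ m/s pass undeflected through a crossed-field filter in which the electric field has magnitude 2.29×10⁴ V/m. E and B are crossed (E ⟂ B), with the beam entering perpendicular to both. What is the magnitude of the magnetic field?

B = 1.04 T

Balance of forces in the selector: qE = qvB ⇒ B = E/v.
B = 2.29×10⁴/2.20×10⁴ = 1.04 T.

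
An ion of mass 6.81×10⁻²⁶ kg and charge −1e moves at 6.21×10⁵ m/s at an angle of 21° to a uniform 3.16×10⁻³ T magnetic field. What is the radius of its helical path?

r ≈ 29.9 m

v⊥ = v sinθ = 6.21×10⁵·sin21° ≈ 2.225×10⁵ m/s.
r = m v⊥/(|q|B) = (6.81×10⁻²⁶)(2.225×10⁵)/((1.602×10⁻¹⁹)(3.16×10⁻³)) ≈ 29.9 m.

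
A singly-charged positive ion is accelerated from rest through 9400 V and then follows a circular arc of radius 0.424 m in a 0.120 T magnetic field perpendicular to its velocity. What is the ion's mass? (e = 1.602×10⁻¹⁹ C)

Combine |q|V = ½mv² and r = mv/(|q|B): eliminate v to get m = qB²r²/(2V).
m = (1.602×10⁻¹⁹)(0.120)²(0.424)²/(2·9400) ≈ 2.21×10⁻²⁶ kg.

m ≈ 2.21×10⁻²⁶ kg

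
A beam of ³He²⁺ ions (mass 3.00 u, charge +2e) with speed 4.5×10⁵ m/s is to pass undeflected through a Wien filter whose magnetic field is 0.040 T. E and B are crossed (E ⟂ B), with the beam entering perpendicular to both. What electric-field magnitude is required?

For straight-line motion qE = qvB, so E = vB.
E = 4.5×10⁵ × 0.040 = 1.8×10⁴ V/m.

E = 1.8×10⁴ V/m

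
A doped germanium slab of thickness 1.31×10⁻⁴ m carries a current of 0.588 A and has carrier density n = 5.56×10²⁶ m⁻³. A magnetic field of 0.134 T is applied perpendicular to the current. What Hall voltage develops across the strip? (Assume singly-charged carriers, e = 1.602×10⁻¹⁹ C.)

V_H ≈ 6.75×10⁻⁶ V

V_H = IB/(n e t).
V_H = (0.588)(0.134)/((5.56×10²⁶)(1.602×10⁻¹⁹)(1.31×10⁻⁴)) ≈ 6.75×10⁻⁶ V.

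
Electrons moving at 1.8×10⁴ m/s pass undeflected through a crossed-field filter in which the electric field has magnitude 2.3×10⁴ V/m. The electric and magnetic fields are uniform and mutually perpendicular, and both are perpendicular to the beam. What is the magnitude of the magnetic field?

Balance of forces in the selector: qE = qvB ⇒ B = E/v.
B = 2.3×10⁴/1.8×10⁴ = 1.3 T.

B = 1.3 T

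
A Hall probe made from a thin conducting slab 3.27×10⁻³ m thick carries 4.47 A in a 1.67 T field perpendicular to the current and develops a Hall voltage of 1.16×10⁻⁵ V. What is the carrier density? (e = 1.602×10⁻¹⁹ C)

n ≈ 1.23×10²⁷ m⁻³

From V_H = IB/(n e t), n = IB/(V_H e t).
n = (4.47)(1.67)/((1.16×10⁻⁵)(1.602×10⁻¹⁹)(3.27×10⁻³)) ≈ 1.23×10²⁷ m⁻³.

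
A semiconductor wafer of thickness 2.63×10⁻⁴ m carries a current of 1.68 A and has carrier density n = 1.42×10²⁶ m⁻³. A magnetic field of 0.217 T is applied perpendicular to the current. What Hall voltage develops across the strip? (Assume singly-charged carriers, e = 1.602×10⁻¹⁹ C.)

V_H = IB/(n e t).
V_H = (1.68)(0.217)/((1.42×10²⁶)(1.602×10⁻¹⁹)(2.63×10⁻⁴)) ≈ 6.09×10⁻⁵ V.

V_H ≈ 6.09×10⁻⁵ V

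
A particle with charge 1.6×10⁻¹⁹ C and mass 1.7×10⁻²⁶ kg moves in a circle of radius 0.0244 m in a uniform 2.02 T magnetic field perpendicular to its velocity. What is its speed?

v ≈ 4.64×10⁵ m/s

From |q|vB = mv²/r, v = |q|Br/m.
v = (1.6×10⁻¹⁹)(2.02)(0.0244)/1.7×10⁻²⁶ ≈ 4.64×10⁵ m/s.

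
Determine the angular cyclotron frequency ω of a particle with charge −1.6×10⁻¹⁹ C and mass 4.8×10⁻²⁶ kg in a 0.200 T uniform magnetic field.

ω ≈ 6.67×10⁵ rad/s

ω = |q|B/m.
ω = (1.6×10⁻¹⁹)(0.200)/4.8×10⁻²⁶ ≈ 6.67×10⁵ rad/s.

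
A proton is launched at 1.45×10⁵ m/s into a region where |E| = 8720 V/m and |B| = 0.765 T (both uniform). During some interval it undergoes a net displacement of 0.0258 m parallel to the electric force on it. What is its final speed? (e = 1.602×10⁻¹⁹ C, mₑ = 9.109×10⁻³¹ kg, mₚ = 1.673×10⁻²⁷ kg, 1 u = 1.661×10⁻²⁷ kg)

v_f ≈ 2.53×10⁵ m/s

B does no work; ΔKE = |q|E d.
½mv_f² = ½mv₀² + |q|Ed = ½(1.673×10⁻²⁷)(1.45×10⁵)² + (1.602×10⁻¹⁹)(8720)(0.0258) ≈ 1.759×10⁻¹⁷ J + 3.604×10⁻¹⁷ J ≈ 5.363×10⁻¹⁷ J.
v_f = √(2·5.363×10⁻¹⁷/1.673×10⁻²⁷) ≈ 2.53×10⁵ m/s.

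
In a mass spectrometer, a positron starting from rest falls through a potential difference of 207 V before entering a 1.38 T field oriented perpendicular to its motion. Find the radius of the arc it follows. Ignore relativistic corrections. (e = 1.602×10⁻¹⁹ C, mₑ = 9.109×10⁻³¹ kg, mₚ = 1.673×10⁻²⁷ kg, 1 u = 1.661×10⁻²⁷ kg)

Acceleration: |q|V = ½mv² ⇒ v = √(2|q|V/m) = √(2·1.602×10⁻¹⁹·207/9.109×10⁻³¹) ≈ 8.533×10⁶ m/s.
In the field: r = mv/(|q|B) = (9.109×10⁻³¹)(8.533×10⁶)/((1.602×10⁻¹⁹)(1.38)) ≈ 3.52×10⁻⁵ m.

r ≈ 3.52×10⁻⁵ m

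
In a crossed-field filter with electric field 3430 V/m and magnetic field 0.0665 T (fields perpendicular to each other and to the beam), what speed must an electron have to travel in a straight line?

v = 5.16×10⁴ m/s

Straight-line motion ⇒ electric and magnetic forces cancel, so E = vB.
v = E/B = 3430/0.0665 = 5.16×10⁴ m/s.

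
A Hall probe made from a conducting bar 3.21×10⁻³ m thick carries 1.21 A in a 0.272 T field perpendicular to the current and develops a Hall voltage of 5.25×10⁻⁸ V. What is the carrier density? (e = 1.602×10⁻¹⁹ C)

n ≈ 1.22×10²⁸ m⁻³

From V_H = IB/(n e t), n = IB/(V_H e t).
n = (1.21)(0.272)/((5.25×10⁻⁸)(1.602×10⁻¹⁹)(3.21×10⁻³)) ≈ 1.22×10²⁸ m⁻³.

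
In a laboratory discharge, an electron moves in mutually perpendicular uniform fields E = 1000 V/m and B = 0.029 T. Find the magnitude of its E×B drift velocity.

v_d ≈ 3.4×10⁴ m/s

The steady drift has the magnetic force balancing the electric force, so v_d = E/B.
v_d = 1000/0.029 = 3.4×10⁴ m/s.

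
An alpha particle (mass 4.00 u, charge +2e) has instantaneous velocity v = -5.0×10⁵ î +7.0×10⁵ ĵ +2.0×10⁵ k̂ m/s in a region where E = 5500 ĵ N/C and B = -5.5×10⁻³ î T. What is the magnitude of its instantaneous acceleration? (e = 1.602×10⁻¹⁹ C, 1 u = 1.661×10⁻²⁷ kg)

v×B = (0, -1100, 3850) N/C.
E + v×B = (0, 4400, 3850) N/C.
F = q(E + v×B) = (3.204×10⁻¹⁹ C)·(0, 4400, 3850) = (0, 1.41×10⁻¹⁵, 1.23×10⁻¹⁵) N.
|a| = |F|/m = 1.873×10⁻¹⁵/6.644×10⁻²⁷ ≈ 2.82×10¹¹ m/s².

|a| ≈ 2.82×10¹¹ m/s²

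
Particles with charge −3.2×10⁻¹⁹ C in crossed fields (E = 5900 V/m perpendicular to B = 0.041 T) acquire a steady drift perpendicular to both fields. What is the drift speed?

v_d ≈ 1.4×10⁵ m/s

The E×B drift speed is v_d = E/B.
v_d = 5900/0.041 = 1.4×10⁵ m/s.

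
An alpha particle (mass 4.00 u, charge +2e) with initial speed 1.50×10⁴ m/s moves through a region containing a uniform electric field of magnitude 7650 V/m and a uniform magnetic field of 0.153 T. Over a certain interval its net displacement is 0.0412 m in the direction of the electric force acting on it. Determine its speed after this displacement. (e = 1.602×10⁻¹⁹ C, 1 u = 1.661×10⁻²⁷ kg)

B does no work; ΔKE = |q|E d.
½mv_f² = ½mv₀² + |q|Ed = ½(6.644×10⁻²⁷)(1.50×10⁴)² + (3.204×10⁻¹⁹)(7650)(0.0412) ≈ 7.475×10⁻¹⁹ J + 1.010×10⁻¹⁶ J ≈ 1.017×10⁻¹⁶ J.
v_f = √(2·1.017×10⁻¹⁶/6.644×10⁻²⁷) ≈ 1.75×10⁵ m/s.

v_f ≈ 1.75×10⁵ m/s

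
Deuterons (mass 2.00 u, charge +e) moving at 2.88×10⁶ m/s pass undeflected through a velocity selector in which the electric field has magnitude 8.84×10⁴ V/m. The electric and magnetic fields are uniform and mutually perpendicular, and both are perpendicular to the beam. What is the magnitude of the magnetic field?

Balance of forces in the selector: qE = qvB ⇒ B = E/v.
B = 8.84×10⁴/2.88×10⁶ = 0.0307 T.

B = 0.0307 T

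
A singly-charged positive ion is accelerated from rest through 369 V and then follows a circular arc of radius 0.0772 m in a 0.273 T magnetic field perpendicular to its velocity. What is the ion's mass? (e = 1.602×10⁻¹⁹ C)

Combine |q|V = ½mv² and r = mv/(|q|B): eliminate v to get m = qB²r²/(2V).
m = (1.602×10⁻¹⁹)(0.273)²(0.0772)²/(2·369) ≈ 9.64×10⁻²⁶ kg.

m ≈ 9.64×10⁻²⁶ kg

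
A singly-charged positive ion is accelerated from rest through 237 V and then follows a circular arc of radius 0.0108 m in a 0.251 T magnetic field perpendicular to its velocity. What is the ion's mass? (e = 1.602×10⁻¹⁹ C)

m ≈ 2.48×10⁻²⁷ kg

Combine |q|V = ½mv² and r = mv/(|q|B): eliminate v to get m = qB²r²/(2V).
m = (1.602×10⁻¹⁹)(0.251)²(0.0108)²/(2·237) ≈ 2.48×10⁻²⁷ kg.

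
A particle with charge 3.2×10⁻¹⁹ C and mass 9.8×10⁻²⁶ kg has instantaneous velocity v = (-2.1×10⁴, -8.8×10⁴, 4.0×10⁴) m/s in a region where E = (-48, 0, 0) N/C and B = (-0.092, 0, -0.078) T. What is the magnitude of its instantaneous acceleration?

v×B = (6860, -5320, -8100) N/C.
E + v×B = (6820, -5320, -8100) N/C.
F = q(E + v×B) = (3.2×10⁻¹⁹ C)·(6820, -5320, -8100) = (2.18×10⁻¹⁵, -1.70×10⁻¹⁵, -2.59×10⁻¹⁵) N.
|a| = |F|/m = 3.790×10⁻¹⁵/9.8×10⁻²⁶ ≈ 3.87×10¹⁰ m/s².

|a| ≈ 3.87×10¹⁰ m/s²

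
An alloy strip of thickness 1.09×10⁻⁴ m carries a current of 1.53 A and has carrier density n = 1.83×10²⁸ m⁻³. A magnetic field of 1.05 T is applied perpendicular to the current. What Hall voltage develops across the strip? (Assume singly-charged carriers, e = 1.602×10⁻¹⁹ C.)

V_H = IB/(n e t).
V_H = (1.53)(1.05)/((1.83×10²⁸)(1.602×10⁻¹⁹)(1.09×10⁻⁴)) ≈ 5.03×10⁻⁶ V.

V_H ≈ 5.03×10⁻⁶ V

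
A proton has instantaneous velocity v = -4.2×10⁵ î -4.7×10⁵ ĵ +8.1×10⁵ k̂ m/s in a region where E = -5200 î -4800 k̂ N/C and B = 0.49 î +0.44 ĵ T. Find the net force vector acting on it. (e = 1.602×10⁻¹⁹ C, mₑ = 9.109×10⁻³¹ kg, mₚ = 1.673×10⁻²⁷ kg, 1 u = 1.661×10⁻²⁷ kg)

v×B = (-3.56×10⁵, 3.97×10⁵, 4.55×10⁴) N/C.
E + v×B = (-3.62×10⁵, 3.97×10⁵, 4.07×10⁴) N/C.
F = q(E + v×B) = (1.602×10⁻¹⁹ C)·(-3.62×10⁵, 3.97×10⁵, 4.07×10⁴) = (-5.79×10⁻¹⁴, 6.36×10⁻¹⁴, 6.52×10⁻¹⁵) N.

F ≈ (-5.79×10⁻¹⁴, 6.36×10⁻¹⁴, 6.52×10⁻¹⁵) N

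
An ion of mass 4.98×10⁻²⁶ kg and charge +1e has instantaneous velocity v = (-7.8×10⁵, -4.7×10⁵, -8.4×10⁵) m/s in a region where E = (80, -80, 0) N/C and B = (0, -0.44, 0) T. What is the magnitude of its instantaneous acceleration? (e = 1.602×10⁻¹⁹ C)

v×B = (-3.70×10⁵, 0, 3.43×10⁵) N/C.
E + v×B = (-3.70×10⁵, -80.0, 3.43×10⁵) N/C.
F = q(E + v×B) = (1.602×10⁻¹⁹ C)·(-3.70×10⁵, -80.0, 3.43×10⁵) = (-5.92×10⁻¹⁴, -1.28×10⁻¹⁷, 5.50×10⁻¹⁴) N.
|a| = |F|/m = 8.079×10⁻¹⁴/4.98×10⁻²⁶ ≈ 1.62×10¹² m/s².

|a| ≈ 1.62×10¹² m/s²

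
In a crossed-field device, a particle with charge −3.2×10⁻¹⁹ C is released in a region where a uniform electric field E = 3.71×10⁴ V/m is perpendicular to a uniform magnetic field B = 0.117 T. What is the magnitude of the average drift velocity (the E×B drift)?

The steady drift has the magnetic force balancing the electric force, so v_d = E/B.
v_d = 3.71×10⁴/0.117 = 3.17×10⁵ m/s.

v_d ≈ 3.17×10⁵ m/s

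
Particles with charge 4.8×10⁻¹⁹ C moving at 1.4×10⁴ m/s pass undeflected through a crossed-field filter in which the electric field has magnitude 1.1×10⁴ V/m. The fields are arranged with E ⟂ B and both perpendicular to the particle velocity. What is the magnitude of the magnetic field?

B = 0.79 T

Balance of forces in the selector: qE = qvB ⇒ B = E/v.
B = 1.1×10⁴/1.4×10⁴ = 0.79 T.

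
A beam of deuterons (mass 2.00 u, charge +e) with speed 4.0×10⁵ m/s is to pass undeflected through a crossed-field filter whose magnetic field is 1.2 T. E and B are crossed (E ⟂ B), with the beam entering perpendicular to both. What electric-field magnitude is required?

E = 4.8×10⁵ V/m

For straight-line motion qE = qvB, so E = vB.
E = 4.0×10⁵ × 1.2 = 4.8×10⁵ V/m.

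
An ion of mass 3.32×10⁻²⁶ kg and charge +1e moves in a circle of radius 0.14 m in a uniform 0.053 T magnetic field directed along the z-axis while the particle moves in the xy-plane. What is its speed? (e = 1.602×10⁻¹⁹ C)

From |q|vB = mv²/r, v = |q|Br/m.
v = (1.602×10⁻¹⁹)(0.053)(0.14)/3.32×10⁻²⁶ ≈ 3.6×10⁴ m/s.

v ≈ 3.6×10⁴ m/s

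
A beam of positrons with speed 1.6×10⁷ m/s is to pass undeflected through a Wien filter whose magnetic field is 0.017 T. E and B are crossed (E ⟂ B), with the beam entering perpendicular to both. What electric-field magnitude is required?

E = 2.7×10⁵ V/m

For straight-line motion qE = qvB, so E = vB.
E = 1.6×10⁷ × 0.017 = 2.7×10⁵ V/m.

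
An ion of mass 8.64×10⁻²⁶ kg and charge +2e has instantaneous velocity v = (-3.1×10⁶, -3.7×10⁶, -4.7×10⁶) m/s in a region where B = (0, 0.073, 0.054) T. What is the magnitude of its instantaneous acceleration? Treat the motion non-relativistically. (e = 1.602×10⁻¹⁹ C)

|a| ≈ 1.17×10¹² m/s²

v×B = (1.43×10⁵, 1.67×10⁵, -2.26×10⁵) N/C.
F = q v×B = (3.204×10⁻¹⁹ C)·(1.43×10⁵, 1.67×10⁵, -2.26×10⁵) = (4.59×10⁻¹⁴, 5.36×10⁻¹⁴, -7.25×10⁻¹⁴) N.
|a| = |F|/m = 1.012×10⁻¹³/8.64×10⁻²⁶ ≈ 1.17×10¹² m/s².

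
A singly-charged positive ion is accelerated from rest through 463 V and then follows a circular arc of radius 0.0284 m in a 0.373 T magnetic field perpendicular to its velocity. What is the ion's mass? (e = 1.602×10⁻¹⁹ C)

m ≈ 1.94×10⁻²⁶ kg

Combine |q|V = ½mv² and r = mv/(|q|B): eliminate v to get m = qB²r²/(2V).
m = (1.602×10⁻¹⁹)(0.373)²(0.0284)²/(2·463) ≈ 1.94×10⁻²⁶ kg.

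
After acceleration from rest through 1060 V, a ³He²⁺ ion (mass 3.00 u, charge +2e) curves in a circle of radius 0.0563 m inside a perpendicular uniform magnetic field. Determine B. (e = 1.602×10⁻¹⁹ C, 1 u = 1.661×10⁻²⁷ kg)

B ≈ 0.102 T

v = √(2|q|V/m) = √(2·3.204×10⁻¹⁹·1060/4.983×10⁻²⁷) ≈ 3.692×10⁵ m/s.
B = mv/(|q|r) = (4.983×10⁻²⁷)(3.692×10⁵)/((3.204×10⁻¹⁹)(0.0563)) ≈ 0.102 T.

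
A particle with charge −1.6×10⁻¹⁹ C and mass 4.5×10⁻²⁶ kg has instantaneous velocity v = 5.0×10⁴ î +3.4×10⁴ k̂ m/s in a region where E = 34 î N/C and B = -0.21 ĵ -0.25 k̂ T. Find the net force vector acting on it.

v×B = (7140, 1.25×10⁴, -1.05×10⁴) N/C.
E + v×B = (7170, 1.25×10⁴, -1.05×10⁴) N/C.
F = q(E + v×B) = (−1.6×10⁻¹⁹ C)·(7170, 1.25×10⁴, -1.05×10⁴) = (-1.15×10⁻¹⁵, -2.00×10⁻¹⁵, 1.68×10⁻¹⁵) N.

F ≈ (-1.15×10⁻¹⁵, -2.00×10⁻¹⁵, 1.68×10⁻¹⁵) N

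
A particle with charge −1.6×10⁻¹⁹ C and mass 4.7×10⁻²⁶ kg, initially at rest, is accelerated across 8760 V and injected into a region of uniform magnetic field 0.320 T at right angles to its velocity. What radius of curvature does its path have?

r ≈ 0.224 m

Acceleration: |q|V = ½mv² ⇒ v = √(2|q|V/m) = √(2·1.6×10⁻¹⁹·8760/4.7×10⁻²⁶) ≈ 2.442×10⁵ m/s.
In the field: r = mv/(|q|B) = (4.7×10⁻²⁶)(2.442×10⁵)/((1.6×10⁻¹⁹)(0.320)) ≈ 0.224 m.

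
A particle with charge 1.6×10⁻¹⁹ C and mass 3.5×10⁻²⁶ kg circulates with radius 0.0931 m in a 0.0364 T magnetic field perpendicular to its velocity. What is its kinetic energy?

KE ≈ 26.2 eV

v = |q|Br/m, then KE = ½mv² = (qBr)²/(2m).
v = (1.6×10⁻¹⁹)(0.0364)(0.0931)/3.5×10⁻²⁶ ≈ 1.549×10⁴ m/s.
KE = ½(3.5×10⁻²⁶)(1.549×10⁴)² ≈ 4.20×10⁻¹⁸ J = 26.2 eV.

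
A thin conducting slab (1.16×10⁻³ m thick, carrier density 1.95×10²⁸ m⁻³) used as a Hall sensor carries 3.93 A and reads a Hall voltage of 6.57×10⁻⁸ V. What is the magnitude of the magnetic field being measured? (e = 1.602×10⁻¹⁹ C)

From V_H = IB/(n e t), B = V_H n e t / I.
B = (6.57×10⁻⁸)(1.95×10²⁸)(1.602×10⁻¹⁹)(1.16×10⁻³)/3.93 ≈ 0.0606 T.

B ≈ 0.0606 T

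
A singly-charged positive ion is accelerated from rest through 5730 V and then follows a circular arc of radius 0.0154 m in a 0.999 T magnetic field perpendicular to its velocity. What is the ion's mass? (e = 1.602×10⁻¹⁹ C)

Combine |q|V = ½mv² and r = mv/(|q|B): eliminate v to get m = qB²r²/(2V).
m = (1.602×10⁻¹⁹)(0.999)²(0.0154)²/(2·5730) ≈ 3.31×10⁻²⁷ kg.

m ≈ 3.31×10⁻²⁷ kg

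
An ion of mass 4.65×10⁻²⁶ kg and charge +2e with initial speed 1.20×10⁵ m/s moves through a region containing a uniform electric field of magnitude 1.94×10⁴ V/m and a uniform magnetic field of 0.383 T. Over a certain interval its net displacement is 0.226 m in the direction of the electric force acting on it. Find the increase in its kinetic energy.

ΔKE ≈ 1.40×10⁻¹⁵ J

The magnetic force is always ⟂ v and does no work; only the electric force changes KE.
ΔKE = F_E · d = |q|E d = (3.204×10⁻¹⁹)(1.94×10⁴)(0.226) ≈ 1.40×10⁻¹⁵ J.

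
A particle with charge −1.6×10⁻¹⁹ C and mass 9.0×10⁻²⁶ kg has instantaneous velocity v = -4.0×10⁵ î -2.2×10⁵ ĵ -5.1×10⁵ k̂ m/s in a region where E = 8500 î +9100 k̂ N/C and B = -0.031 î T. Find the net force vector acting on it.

F ≈ (-1.36×10⁻¹⁵, -2.53×10⁻¹⁵, -3.65×10⁻¹⁶) N

v×B = (0, 1.58×10⁴, -6820) N/C.
E + v×B = (8500, 1.58×10⁴, 2280) N/C.
F = q(E + v×B) = (−1.6×10⁻¹⁹ C)·(8500, 1.58×10⁴, 2280) = (-1.36×10⁻¹⁵, -2.53×10⁻¹⁵, -3.65×10⁻¹⁶) N.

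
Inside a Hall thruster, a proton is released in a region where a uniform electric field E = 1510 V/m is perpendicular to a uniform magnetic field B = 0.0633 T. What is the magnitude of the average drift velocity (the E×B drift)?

The steady drift has the magnetic force balancing the electric force, so v_d = E/B.
v_d = 1510/0.0633 = 2.39×10⁴ m/s.

v_d ≈ 2.39×10⁴ m/s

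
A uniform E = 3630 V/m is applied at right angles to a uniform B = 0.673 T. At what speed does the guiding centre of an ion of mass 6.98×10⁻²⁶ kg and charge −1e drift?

v_d ≈ 5390 m/s

In crossed fields the guiding centre drifts at v_d = |E×B|/B² = E/B, independent of charge and mass.
v_d = 3630/0.673 = 5390 m/s.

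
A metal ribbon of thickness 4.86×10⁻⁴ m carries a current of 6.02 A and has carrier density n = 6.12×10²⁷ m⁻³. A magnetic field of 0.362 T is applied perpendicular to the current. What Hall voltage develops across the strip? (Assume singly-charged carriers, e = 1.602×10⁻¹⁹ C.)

V_H ≈ 4.57×10⁻⁶ V

V_H = IB/(n e t).
V_H = (6.02)(0.362)/((6.12×10²⁷)(1.602×10⁻¹⁹)(4.86×10⁻⁴)) ≈ 4.57×10⁻⁶ V.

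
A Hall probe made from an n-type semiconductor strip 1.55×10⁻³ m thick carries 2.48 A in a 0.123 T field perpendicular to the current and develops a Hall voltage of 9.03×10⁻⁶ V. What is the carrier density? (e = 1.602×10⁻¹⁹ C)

From V_H = IB/(n e t), n = IB/(V_H e t).
n = (2.48)(0.123)/((9.03×10⁻⁶)(1.602×10⁻¹⁹)(1.55×10⁻³)) ≈ 1.36×10²⁶ m⁻³.

n ≈ 1.36×10²⁶ m⁻³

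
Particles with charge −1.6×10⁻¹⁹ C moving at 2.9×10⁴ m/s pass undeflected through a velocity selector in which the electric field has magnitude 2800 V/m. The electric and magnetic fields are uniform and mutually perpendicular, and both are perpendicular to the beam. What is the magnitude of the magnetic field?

B = 0.097 T

Balance of forces in the selector: qE = qvB ⇒ B = E/v.
B = 2800/2.9×10⁴ = 0.097 T.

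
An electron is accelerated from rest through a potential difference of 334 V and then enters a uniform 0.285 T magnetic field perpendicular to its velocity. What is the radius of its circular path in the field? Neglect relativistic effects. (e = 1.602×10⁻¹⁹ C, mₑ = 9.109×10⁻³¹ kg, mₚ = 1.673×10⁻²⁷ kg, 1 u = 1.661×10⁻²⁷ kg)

r ≈ 2.16×10⁻⁴ m

Acceleration: |q|V = ½mv² ⇒ v = √(2|q|V/m) = √(2·1.602×10⁻¹⁹·334/9.109×10⁻³¹) ≈ 1.084×10⁷ m/s.
In the field: r = mv/(|q|B) = (9.109×10⁻³¹)(1.084×10⁷)/((1.602×10⁻¹⁹)(0.285)) ≈ 2.16×10⁻⁴ m.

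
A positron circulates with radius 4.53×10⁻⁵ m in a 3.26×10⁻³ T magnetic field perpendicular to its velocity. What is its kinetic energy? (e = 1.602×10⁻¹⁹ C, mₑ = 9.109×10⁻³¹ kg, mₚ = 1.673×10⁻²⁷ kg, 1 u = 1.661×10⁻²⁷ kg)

v = |q|Br/m, then KE = ½mv² = (qBr)²/(2m).
v = (1.602×10⁻¹⁹)(3.26×10⁻³)(4.53×10⁻⁵)/9.109×10⁻³¹ ≈ 2.597×10⁴ m/s.
KE = ½(9.109×10⁻³¹)(2.597×10⁴)² ≈ 3.07×10⁻²² J.

KE ≈ 3.07×10⁻²² J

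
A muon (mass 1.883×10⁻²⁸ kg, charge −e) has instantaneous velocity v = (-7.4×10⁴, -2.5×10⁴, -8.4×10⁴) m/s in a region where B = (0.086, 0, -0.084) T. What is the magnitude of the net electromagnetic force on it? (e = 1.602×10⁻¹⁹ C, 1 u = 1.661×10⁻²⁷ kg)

|F| ≈ 2.21×10⁻¹⁵ N

v×B = (2100, -1.34×10⁴, 2150) N/C.
F = q v×B = (−1.602×10⁻¹⁹ C)·(2100, -1.34×10⁴, 2150) = (-3.36×10⁻¹⁶, 2.15×10⁻¹⁵, -3.44×10⁻¹⁶) N.
|F| = 2.21×10⁻¹⁵ N.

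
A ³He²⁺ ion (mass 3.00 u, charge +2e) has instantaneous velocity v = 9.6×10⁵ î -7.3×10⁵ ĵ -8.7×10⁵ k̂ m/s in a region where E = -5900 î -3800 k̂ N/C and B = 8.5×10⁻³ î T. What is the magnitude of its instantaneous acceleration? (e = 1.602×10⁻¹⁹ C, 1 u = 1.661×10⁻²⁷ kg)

|a| ≈ 6.28×10¹¹ m/s²

v×B = (0, -7400, 6200) N/C.
E + v×B = (-5900, -7400, 2400) N/C.
F = q(E + v×B) = (3.204×10⁻¹⁹ C)·(-5900, -7400, 2400) = (-1.89×10⁻¹⁵, -2.37×10⁻¹⁵, 7.71×10⁻¹⁶) N.
|a| = |F|/m = 3.127×10⁻¹⁵/4.983×10⁻²⁷ ≈ 6.28×10¹¹ m/s².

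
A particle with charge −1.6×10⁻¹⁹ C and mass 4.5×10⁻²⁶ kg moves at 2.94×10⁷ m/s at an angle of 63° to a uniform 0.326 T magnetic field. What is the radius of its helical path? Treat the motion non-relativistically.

v⊥ = v sinθ = 2.94×10⁷·sin63° ≈ 2.620×10⁷ m/s.
r = m v⊥/(|q|B) = (4.5×10⁻²⁶)(2.620×10⁷)/((1.6×10⁻¹⁹)(0.326)) ≈ 22.6 m.

r ≈ 22.6 m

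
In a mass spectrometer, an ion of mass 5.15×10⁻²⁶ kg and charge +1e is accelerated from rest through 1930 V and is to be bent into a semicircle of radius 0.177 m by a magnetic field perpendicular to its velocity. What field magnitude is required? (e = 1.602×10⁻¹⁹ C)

B ≈ 0.199 T

v = √(2|q|V/m) = √(2·1.602×10⁻¹⁹·1930/5.15×10⁻²⁶) ≈ 1.096×10⁵ m/s.
B = mv/(|q|r) = (5.15×10⁻²⁶)(1.096×10⁵)/((1.602×10⁻¹⁹)(0.177)) ≈ 0.199 T.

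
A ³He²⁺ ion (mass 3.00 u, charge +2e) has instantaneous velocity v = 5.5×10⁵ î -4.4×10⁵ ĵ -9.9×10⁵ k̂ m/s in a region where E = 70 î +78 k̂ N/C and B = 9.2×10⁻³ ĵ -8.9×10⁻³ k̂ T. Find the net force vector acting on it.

v×B = (1.30×10⁴, 4900, 5060) N/C.
E + v×B = (1.31×10⁴, 4900, 5140) N/C.
F = q(E + v×B) = (3.204×10⁻¹⁹ C)·(1.31×10⁴, 4900, 5140) = (4.20×10⁻¹⁵, 1.57×10⁻¹⁵, 1.65×10⁻¹⁵) N.

F ≈ (4.20×10⁻¹⁵, 1.57×10⁻¹⁵, 1.65×10⁻¹⁵) N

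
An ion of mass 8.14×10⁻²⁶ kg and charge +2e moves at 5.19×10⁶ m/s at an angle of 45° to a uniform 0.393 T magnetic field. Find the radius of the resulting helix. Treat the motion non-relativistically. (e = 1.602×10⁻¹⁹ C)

r ≈ 2.37 m

v⊥ = v sinθ = 5.19×10⁶·sin45° ≈ 3.670×10⁶ m/s.
r = m v⊥/(|q|B) = (8.14×10⁻²⁶)(3.670×10⁶)/((3.204×10⁻¹⁹)(0.393)) ≈ 2.37 m.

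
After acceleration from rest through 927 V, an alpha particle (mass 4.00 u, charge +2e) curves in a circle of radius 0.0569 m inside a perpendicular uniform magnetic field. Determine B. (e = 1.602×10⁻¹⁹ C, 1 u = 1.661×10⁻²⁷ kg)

v = √(2|q|V/m) = √(2·3.204×10⁻¹⁹·927/6.644×10⁻²⁷) ≈ 2.990×10⁵ m/s.
B = mv/(|q|r) = (6.644×10⁻²⁷)(2.990×10⁵)/((3.204×10⁻¹⁹)(0.0569)) ≈ 0.109 T.

B ≈ 0.109 T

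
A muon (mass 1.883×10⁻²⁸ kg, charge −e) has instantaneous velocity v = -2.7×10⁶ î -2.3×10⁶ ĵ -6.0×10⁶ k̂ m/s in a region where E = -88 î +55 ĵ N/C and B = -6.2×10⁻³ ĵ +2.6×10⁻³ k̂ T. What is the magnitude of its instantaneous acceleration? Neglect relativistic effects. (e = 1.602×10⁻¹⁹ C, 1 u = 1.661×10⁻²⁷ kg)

|a| ≈ 3.99×10¹³ m/s²

v×B = (-4.32×10⁴, 7020, 1.67×10⁴) N/C.
E + v×B = (-4.33×10⁴, 7080, 1.67×10⁴) N/C.
F = q(E + v×B) = (−1.602×10⁻¹⁹ C)·(-4.33×10⁴, 7080, 1.67×10⁴) = (6.93×10⁻¹⁵, -1.13×10⁻¹⁵, -2.68×10⁻¹⁵) N.
|a| = |F|/m = 7.518×10⁻¹⁵/1.883×10⁻²⁸ ≈ 3.99×10¹³ m/s².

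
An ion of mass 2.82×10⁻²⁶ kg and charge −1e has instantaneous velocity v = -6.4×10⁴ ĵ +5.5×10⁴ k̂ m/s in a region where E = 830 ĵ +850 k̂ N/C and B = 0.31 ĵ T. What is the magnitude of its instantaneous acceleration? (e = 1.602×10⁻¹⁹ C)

|a| ≈ 9.71×10¹⁰ m/s²

v×B = (-1.70×10⁴, 0, 0) N/C.
E + v×B = (-1.70×10⁴, 830, 850) N/C.
F = q(E + v×B) = (−1.602×10⁻¹⁹ C)·(-1.70×10⁴, 830, 850) = (2.73×10⁻¹⁵, -1.33×10⁻¹⁶, -1.36×10⁻¹⁶) N.
|a| = |F|/m = 2.738×10⁻¹⁵/2.82×10⁻²⁶ ≈ 9.71×10¹⁰ m/s².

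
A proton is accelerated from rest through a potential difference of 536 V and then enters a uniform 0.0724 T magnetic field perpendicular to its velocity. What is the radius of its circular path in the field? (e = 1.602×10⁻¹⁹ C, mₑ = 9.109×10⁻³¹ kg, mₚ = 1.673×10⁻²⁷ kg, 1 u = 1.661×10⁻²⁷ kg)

Acceleration: |q|V = ½mv² ⇒ v = √(2|q|V/m) = √(2·1.602×10⁻¹⁹·536/1.673×10⁻²⁷) ≈ 3.204×10⁵ m/s.
In the field: r = mv/(|q|B) = (1.673×10⁻²⁷)(3.204×10⁵)/((1.602×10⁻¹⁹)(0.0724)) ≈ 0.0462 m.

r ≈ 0.0462 m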